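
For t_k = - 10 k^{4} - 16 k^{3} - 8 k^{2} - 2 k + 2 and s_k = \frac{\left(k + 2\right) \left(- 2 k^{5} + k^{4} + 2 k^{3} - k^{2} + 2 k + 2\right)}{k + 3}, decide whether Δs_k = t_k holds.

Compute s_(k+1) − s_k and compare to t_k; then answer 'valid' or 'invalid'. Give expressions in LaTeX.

s_(k+1) = (-2*k**6 - 15*k**5 - 41*k**4 - 51*k**3 - 27*k**2 + 4*k + 12)/(k + 4)
s_(k+1) − s_k = (-10*k**6 - 78*k**5 - 193*k**4 - 192*k**3 - 83*k**2 - 4*k + 20)/(k**2 + 7*k + 12)
(s_(k+1) − s_k) − t_k = (8*k**5 + 47*k**4 + 58*k**3 + 25*k**2 + 6*k - 4)/(k**2 + 7*k + 12)

Invalid: residual \frac{8 k^{5} + 47 k^{4} + 58 k^{3} + 25 k^{2} + 6 k - 4}{k^{2} + 7 k + 12} ≠ 0.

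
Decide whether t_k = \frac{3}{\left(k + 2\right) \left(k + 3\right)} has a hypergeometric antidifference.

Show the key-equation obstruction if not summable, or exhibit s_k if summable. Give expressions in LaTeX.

Compute t_(k+1)/t_k: get (k + 2)/(k + 4).
Gosper form: A/B · C(k+1)/C(k) with A=k + 2, B=k + 4, C=1.
Set up (k + 2)·f(k+1) − (k + 3)·f(k) − (1) = 0.
d = 1 from the (1,1,0) case.
Solving with deg f ≤ 1: f(k) = k/2.
So s_k = (B(k−1)f/C)·t_k = (k*(k + 3)/2)·t_k = 3*k/(2*(k + 2)).
Check: Δs_k = 3/(k**2 + 5*k + 6). ✓

Yes. s_k = \frac{3 k}{2 \left(k + 2\right)}.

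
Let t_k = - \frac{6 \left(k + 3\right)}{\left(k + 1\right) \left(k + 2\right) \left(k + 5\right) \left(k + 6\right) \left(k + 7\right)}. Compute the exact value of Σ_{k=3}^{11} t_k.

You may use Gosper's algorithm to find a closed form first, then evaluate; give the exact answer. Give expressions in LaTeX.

Σ = -205/31824

t_(k+1)/t_k = (k + 1)*(k + 4)*(k + 5)/((k + 3)**2*(k + 8)).
Gosper form: A/B · C(k+1)/C(k) with A=k + 1, B=k + 8, C=k**3 + 10*k**2 + 33*k + 36.
Solve (k + 1)·f(k+1) − (k + 7)·f(k) = k**3 + 10*k**2 + 33*k + 36.
Degrees (1,1,3) ⇒ d ≤ 6.
Solving with deg f ≤ 6: f(k) = k*(k + 2)*(k + 3)*(k + 4)*(k**2 + 12*k + 41)/90.
R(k) = B(k−1)·f(k)/C(k) = k*(k + 2)*(k + 7)*(k**2 + 12*k + 41)/(90*(k + 3)); s_k = R·t_k = k*(-k**2 - 12*k - 41)/(15*(k**3 + 12*k**2 + 41*k + 30)).
s_(k+1) − s_k = 6*(-k - 3)/(k**5 + 21*k**4 + 163*k**3 + 567*k**2 + 844*k + 420) = t_k.
Σ_(k=3)^(11) t_k = s_(12) − s_(3) = -658/9945 − (-43/720) = -205/31824.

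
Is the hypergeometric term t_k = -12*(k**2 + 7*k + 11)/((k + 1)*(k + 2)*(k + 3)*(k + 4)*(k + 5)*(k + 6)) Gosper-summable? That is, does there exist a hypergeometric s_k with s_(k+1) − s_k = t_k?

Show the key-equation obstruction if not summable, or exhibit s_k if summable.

Ratio r(k) = (k + 1)*(7*k + (k + 1)**2 + 18)/((k + 7)*(k**2 + 7*k + 11)).
Take A(k)=k + 1, B(k)=k + 7, C(k)=k**2 + 7*k + 11.
Set up (k + 1)·f(k+1) − (k + 6)·f(k) − (k**2 + 7*k + 11) = 0.
deg f ≤ 5 (via 1,1,2).
Solving with deg f ≤ 5: f(k) = k*(k + 2)*(k + 4)*(k**2 + 9*k + 23)/45.
R(k) = B(k−1)·f(k)/C(k) = k*(k + 2)*(k + 4)*(k + 6)*(k**2 + 9*k + 23)/(45*(k**2 + 7*k + 11)); s_k = R·t_k = 4*k*(-k**2 - 9*k - 23)/(15*(k**3 + 9*k**2 + 23*k + 15)).
Check: Δs_k = 12*(-k**2 - 7*k - 11)/(k**6 + 21*k**5 + 175*k**4 + 735*k**3 + 1624*k**2 + 1764*k + 720). ✓

Yes. s_k = 4*k*(-k**2 - 9*k - 23)/(15*(k**3 + 9*k**2 + 23*k + 15)).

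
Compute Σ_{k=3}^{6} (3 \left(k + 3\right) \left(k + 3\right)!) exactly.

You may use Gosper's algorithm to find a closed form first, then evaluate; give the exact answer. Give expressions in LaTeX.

Compute t_(k+1)/t_k: get (k + 4)**2/(k + 3).
Factor: A=k + 4; B=1; C=k + 3.
Set up (k + 4)·f(k+1) − (1)·f(k) − (k + 3) = 0.
deg f ≤ 0 (via 1,0,1).
Coefficient equations give f(k) = 1.
Then R = B(k−1)f/C = 1/(k + 3), so s_k = R(k)·t_k = 3*factorial(k + 3).
s_(k+1) − s_k = 3*(k + 3)*factorial(k + 3) = t_k.
Sum = s_(7) − s_(3); s_(7) = 10886400, s_(3) = 2160 ⇒ 10884240.

Σ = 10884240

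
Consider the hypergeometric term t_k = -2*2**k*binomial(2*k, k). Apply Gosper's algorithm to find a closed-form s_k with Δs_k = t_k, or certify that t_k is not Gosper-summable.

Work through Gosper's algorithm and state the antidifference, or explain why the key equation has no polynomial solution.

no hypergeometric antidifference exists

Ratio r(k) = 4*(2*k + 1)/(k + 1).
Gosper form: A/B · C(k+1)/C(k) with A=8*k + 4, B=k + 1, C=1.
Set up (8*k + 4)·f(k+1) − (k)·f(k) − (1) = 0.
Degrees (1,1,0) ⇒ d ≤ -1.
Negative degree bound (-1): no f exists, t_k not Gosper-summable.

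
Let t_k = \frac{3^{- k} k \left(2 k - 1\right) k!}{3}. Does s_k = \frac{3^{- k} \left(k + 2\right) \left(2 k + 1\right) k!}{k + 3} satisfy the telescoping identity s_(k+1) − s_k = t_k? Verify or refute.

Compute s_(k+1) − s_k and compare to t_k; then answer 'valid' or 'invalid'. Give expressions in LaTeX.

s_(k+1) = (k + 3)*(2*k + 3)*factorial(k + 1)/(3*3**k*(k + 4))
s_(k+1) − s_k = (2*k**4 + 11*k**3 + 12*k**2 - 3*k + 3)*factorial(k)/(3*3**k*(k + 3)*(k + 4))
(s_(k+1) − s_k) − t_k = -(2*k**3 + 5*k**2 - 9*k - 3)*factorial(k)/(3*3**k*(k + 3)*(k + 4))

Invalid: residual - \frac{3^{- k} \left(2 k^{3} + 5 k^{2} - 9 k - 3\right) k!}{3 \left(k + 3\right) \left(k + 4\right)} ≠ 0.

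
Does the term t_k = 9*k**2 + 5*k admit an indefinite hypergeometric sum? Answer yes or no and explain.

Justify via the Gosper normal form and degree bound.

r(k) = (9*k**2 + 23*k + 14)/(k*(9*k + 5)) after simplifying.
So A=1 and B=1, with C=k**2 + 5*k/9.
f must satisfy (1)·f(k+1) − (1)·f(k) = k**2 + 5*k/9.
Degrees (0,0,2) ⇒ d ≤ 3.
A polynomial solution: f(k) = k*(k - 1)*(3*k + 1)/9.
R(k) = B(k−1)·f(k)/C(k) = (k - 1)*(3*k + 1)/(9*k + 5); s_k = R·t_k = k*(3*k**2 - 2*k - 1).
Δs = k*(9*k + 5), as required.

Yes. s_k = k*(3*k**2 - 2*k - 1).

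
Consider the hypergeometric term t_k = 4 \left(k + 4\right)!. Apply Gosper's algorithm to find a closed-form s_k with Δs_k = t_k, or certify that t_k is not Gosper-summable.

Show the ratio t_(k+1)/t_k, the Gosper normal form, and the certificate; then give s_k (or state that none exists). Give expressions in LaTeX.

t_(k+1)/t_k = k + 5.
So A=k + 5 and B=1, with C=1.
Set up (k + 5)·f(k+1) − (1)·f(k) − (1) = 0.
Degrees (1,0,0) ⇒ d ≤ -1.
Bound -1 < 0, so the key equation has no polynomial solution.

none — t_k is not Gosper-summable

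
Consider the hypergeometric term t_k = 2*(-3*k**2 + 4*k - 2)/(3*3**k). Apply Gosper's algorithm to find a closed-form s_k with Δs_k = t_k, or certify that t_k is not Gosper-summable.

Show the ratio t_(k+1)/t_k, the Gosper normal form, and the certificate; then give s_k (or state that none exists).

The ratio is (3*k**2 + 2*k + 1)/(3*(3*k**2 - 4*k + 2)).
Gosper form: A/B · C(k+1)/C(k) with A=1/3, B=1, C=k**2 - 4*k/3 + 2/3.
Need (1/3)·f(k+1) − (1)·f(k) = k**2 - 4*k/3 + 2/3.
Bound: deg f ≤ 2.
Solving with deg f ≤ 2: f(k) = -(3*k**2 - k + 3)/2.
R(k) = B(k−1)·f(k)/C(k) = -3*(3*k**2 - k + 3)/(2*(3*k**2 - 4*k + 2)); s_k = R·t_k = (3*k**2 - k + 3)/3**k.
s_(k+1) − s_k = 2*(-3*k**2 + 4*k - 2)/(3*3**k) = t_k.

s_k = (3*k**2 - k + 3)/3**k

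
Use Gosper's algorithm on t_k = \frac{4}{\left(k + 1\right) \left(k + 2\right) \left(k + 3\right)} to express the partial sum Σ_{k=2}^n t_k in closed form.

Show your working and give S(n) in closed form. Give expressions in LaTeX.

S(n) = \frac{n^{2} + 5 n - 6}{6 \left(n^{2} + 5 n + 6\right)}

The ratio is (k + 1)/(k + 4).
Take A(k)=k + 1, B(k)=k + 4, C(k)=1.
Set up (k + 1)·f(k+1) − (k + 3)·f(k) − (1) = 0.
deg f ≤ 2 (via 1,1,0).
A polynomial solution: f(k) = k*(k + 3)/4.
R(k) = B(k−1)·f(k)/C(k) = k*(k + 3)**2/4; s_k = R·t_k = k*(k + 3)/((k + 1)*(k + 2)).
Δs = 4/(k**3 + 6*k**2 + 11*k + 6), as required.
Σ_(k=2)^n t_k = s_(n+1) − s_(2) = ((n**2 + 5*n + 4)/(n**2 + 5*n + 6)) − (5/6), i.e. (n**2 + 5*n - 6)/(6*(n**2 + 5*n + 6)).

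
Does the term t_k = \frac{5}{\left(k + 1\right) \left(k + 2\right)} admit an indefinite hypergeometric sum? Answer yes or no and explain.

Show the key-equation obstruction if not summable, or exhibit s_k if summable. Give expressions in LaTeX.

Step 1: r(k) = (k + 1)/(k + 3).
Factor: A=k + 1; B=k + 3; C=1.
f must satisfy (k + 1)·f(k+1) − (k + 2)·f(k) = 1.
d = 1 from the (1,1,0) case.
Solve for f: f(k) = k (degree 1 ≤ 1).
Then R = B(k−1)f/C = k*(k + 2), so s_k = R(k)·t_k = 5*k/(k + 1).
Verify: 5/(k**2 + 3*k + 2) matches t_k.

Yes. s_k = \frac{5 k}{k + 1}.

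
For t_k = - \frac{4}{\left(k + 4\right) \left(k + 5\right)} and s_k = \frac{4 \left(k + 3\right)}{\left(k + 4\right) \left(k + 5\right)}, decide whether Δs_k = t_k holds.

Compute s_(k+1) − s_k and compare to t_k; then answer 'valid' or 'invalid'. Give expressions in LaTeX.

s_(k+1) = 4*(k + 4)/((k + 5)*(k + 6))
s_(k+1) − s_k = 4*(-k - 2)/(k**3 + 15*k**2 + 74*k + 120)
(s_(k+1) − s_k) − t_k = 16/(k**3 + 15*k**2 + 74*k + 120)

Invalid: residual \frac{16}{k^{3} + 15 k^{2} + 74 k + 120} ≠ 0.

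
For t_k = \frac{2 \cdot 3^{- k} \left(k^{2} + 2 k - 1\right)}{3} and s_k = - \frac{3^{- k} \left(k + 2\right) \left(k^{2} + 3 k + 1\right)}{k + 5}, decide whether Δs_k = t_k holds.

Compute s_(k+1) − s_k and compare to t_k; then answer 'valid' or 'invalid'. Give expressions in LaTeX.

Invalid: residual \frac{3^{- k} \left(- 2 k^{3} - 17 k^{2} - 27 k + 7\right)}{k^{2} + 11 k + 30} ≠ 0.

s_(k+1) = -(k + 3)*(3*k + (k + 1)**2 + 4)/(3*3**k*(k + 6))
s_(k+1) − s_k = (2*k**4 + 20*k**3 + 51*k**2 + 17*k - 39)/(3*3**k*(k**2 + 11*k + 30))
(s_(k+1) − s_k) − t_k = (-2*k**3 - 17*k**2 - 27*k + 7)/(3**k*(k**2 + 11*k + 30))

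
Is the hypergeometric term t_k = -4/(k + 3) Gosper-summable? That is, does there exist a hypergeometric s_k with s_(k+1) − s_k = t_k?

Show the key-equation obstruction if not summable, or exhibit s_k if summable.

r(k) = (k + 3)/(k + 4) after simplifying.
Normal form (A,B,C) = (k + 3, k + 4, 1).
f must satisfy (k + 3)·f(k+1) − (k + 3)·f(k) = 1.
Bound: deg f ≤ 0.
Generic f = c0 gives residual -1; -1 = 0 cannot hold, so t_k is not Gosper-summable.

No. Not Gosper-summable.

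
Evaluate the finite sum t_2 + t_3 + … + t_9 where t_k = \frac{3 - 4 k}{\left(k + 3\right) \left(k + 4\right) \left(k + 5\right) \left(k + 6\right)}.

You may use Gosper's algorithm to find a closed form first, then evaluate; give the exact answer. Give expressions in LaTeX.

Σ = -22/1365

The ratio is (k + 3)*(4*k + 1)/((k + 7)*(4*k - 3)).
Factor: A=k + 3; B=k + 7; C=k - 3/4.
f must satisfy (k + 3)·f(k+1) − (k + 6)·f(k) = k - 3/4.
d = 3 from the (1,1,1) case.
Solve for f: f(k) = k*(k**2 + 12*k - 73)/240 (degree 3 ≤ 3).
Get s_k = R·t_k = k*(-k**2 - 12*k + 73)/(60*(k + 3)*(k + 4)*(k + 5)) with R(k) = B(k−1)f(k)/C(k) = k*(k + 6)*(k**2 + 12*k - 73)/(60*(4*k - 3)).
s_(k+1) − s_k = (3 - 4*k)/(k**4 + 18*k**3 + 119*k**2 + 342*k + 360) = t_k.
Evaluate s at k=10 and k=2: -7/780 and 1/140; difference -22/1365.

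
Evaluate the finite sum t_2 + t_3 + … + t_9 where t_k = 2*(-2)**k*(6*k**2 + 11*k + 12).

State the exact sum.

Σ = -434080

t_(k+1)/t_k = 2*(-6*k**2 - 23*k - 29)/(6*k**2 + 11*k + 12).
So A=-2 and B=1, with C=k**2 + 11*k/6 + 2.
f must satisfy (-2)·f(k+1) − (1)·f(k) = k**2 + 11*k/6 + 2.
d = 2 from the (0,0,2) case.
Solve for f: f(k) = -(2*k**2 + k + 2)/6 (degree 2 ≤ 2).
Then R = B(k−1)f/C = -(2*k**2 + k + 2)/(6*k**2 + 11*k + 12), so s_k = R(k)·t_k = (-2)**(k + 1)*(2*k**2 + k + 2).
s_(k+1) − s_k = 2*(-2)**k*(6*k**2 + 11*k + 12) = t_k.
Sum = s_(10) − s_(2); s_(10) = -434176, s_(2) = -96 ⇒ -434080.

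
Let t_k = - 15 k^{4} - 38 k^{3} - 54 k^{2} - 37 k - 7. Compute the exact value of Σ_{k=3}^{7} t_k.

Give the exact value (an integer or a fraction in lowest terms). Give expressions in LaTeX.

The ratio is (15*k**4 + 98*k**3 + 258*k**2 + 319*k + 151)/(15*k**4 + 38*k**3 + 54*k**2 + 37*k + 7).
A = 1, B = 1, C = k**4 + 38*k**3/15 + 18*k**2/5 + 37*k/15 + 7/15.
Solve (1)·f(k+1) − (1)·f(k) = k**4 + 38*k**3/15 + 18*k**2/5 + 37*k/15 + 7/15.
d = 5 from the (0,0,4) case.
Match coefficients ⇒ f(k) = k*(3*k**4 + 2*k**3 + 4*k**2 + k - 3)/15.
Get s_k = R·t_k = k*(-3*k**4 - 2*k**3 - 4*k**2 - k + 3) with R(k) = B(k−1)f(k)/C(k) = k*(3*k**4 + 2*k**3 + 4*k**2 + k - 3)/(15*k**4 + 38*k**3 + 54*k**2 + 37*k + 7).
Δs = -15*k**4 - 38*k**3 - 54*k**2 - 37*k - 7, as required.
Telescoping: Σ = s_(8) − s_(3) = -108584 − (-999) = -107585.

Σ = -107585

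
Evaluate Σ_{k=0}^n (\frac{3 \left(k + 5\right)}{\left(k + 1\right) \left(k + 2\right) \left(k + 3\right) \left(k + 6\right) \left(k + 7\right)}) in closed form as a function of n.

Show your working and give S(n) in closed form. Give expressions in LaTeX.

S(n) = \frac{n^{3} + 12 n^{2} + 41 n + 30}{12 \left(n^{3} + 12 n^{2} + 41 n + 42\right)}

r(k) = (k + 1)*(k + 6)**2/((k + 4)*(k + 5)*(k + 8)) after simplifying.
Factor: A=k + 1; B=k + 8; C=k**3 + 14*k**2 + 65*k + 100.
Solve (k + 1)·f(k+1) − (k + 7)·f(k) = k**3 + 14*k**2 + 65*k + 100.
From deg A=1, deg B=1, deg C=3: d=6.
Solving with deg f ≤ 6: f(k) = k*(k + 3)*(k + 4)**2*(k + 5)**2/36.
R(k) = B(k−1)·f(k)/C(k) = k*(k + 3)*(k + 4)*(k + 7)/36; s_k = R·t_k = k*(k**2 + 9*k + 20)/(12*(k**3 + 9*k**2 + 20*k + 12)).
Verify: 3*(k + 5)/(k**5 + 19*k**4 + 131*k**3 + 401*k**2 + 540*k + 252) matches t_k.
s_(n+1) = (n**3 + 12*n**2 + 41*n + 30)/(12*(n**3 + 12*n**2 + 41*n + 42)) and s_(0) = 0, so S(n) = (n**3 + 12*n**2 + 41*n + 30)/(12*(n**3 + 12*n**2 + 41*n + 42)).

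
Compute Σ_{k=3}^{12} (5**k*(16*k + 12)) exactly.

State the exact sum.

Σ = 61035155000

The ratio is 5*(4*k + 7)/(4*k + 3).
Take A(k)=5, B(k)=1, C(k)=k + 3/4.
Key eq: (5)·f(k+1) = (1)·f(k) + (k + 3/4).
d = 1 from the (0,0,1) case.
Coefficient equations give f(k) = (2*k - 1)/8.
So s_k = (B(k−1)f/C)·t_k = ((2*k - 1)/(2*(4*k + 3)))·t_k = 5**k*(4*k - 2).
Δs = 5**k*(16*k + 12), as required.
Sum = s_(13) − s_(3); s_(13) = 61035156250, s_(3) = 1250 ⇒ 61035155000.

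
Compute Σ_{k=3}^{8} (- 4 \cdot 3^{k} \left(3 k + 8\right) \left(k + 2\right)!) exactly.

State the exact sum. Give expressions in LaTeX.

Σ = -3142729484640

Step 1: r(k) = 3*(k + 3)*(3*k + 11)/(3*k + 8).
Take A(k)=3*k + 9, B(k)=1, C(k)=k + 8/3.
Set up (3*k + 9)·f(k+1) − (1)·f(k) − (k + 8/3) = 0.
Degrees (1,0,1) ⇒ d ≤ 0.
Match coefficients ⇒ f(k) = 1/3.
Then R = B(k−1)f/C = 1/(3*k + 8), so s_k = R(k)·t_k = -4*3**k*factorial(k + 2).
Δs = -4*3**k*(3*k + 8)*factorial(k + 2), as required.
Sum = s_(9) − s_(3); s_(9) = -3142729497600, s_(3) = -12960 ⇒ -3142729484640.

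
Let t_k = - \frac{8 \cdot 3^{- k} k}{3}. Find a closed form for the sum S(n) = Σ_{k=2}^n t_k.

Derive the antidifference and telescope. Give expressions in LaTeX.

r(k) = (k + 1)/(3*k) after simplifying.
Gosper form: A/B · C(k+1)/C(k) with A=1/3, B=1, C=k.
Solve (1/3)·f(k+1) − (1)·f(k) = k.
d = 1 from the (0,0,1) case.
Match coefficients ⇒ f(k) = -3*(2*k + 1)/4.
So s_k = (B(k−1)f/C)·t_k = (-3*(2*k + 1)/(4*k))·t_k = 2*(2*k + 1)/3**k.
s_(k+1) − s_k = -8*k/(3*3**k) = t_k.
Telescope: S(n) = s_(n+1) − s_(2) = 2*3**(-n - 1)*(2*n + 3) − (10/9) = 2*3**(-n - 2)*(-5*3**n + 6*n + 9).

S(n) = 2 \cdot 3^{- n - 2} \left(- 5 \cdot 3^{n} + 6 n + 9\right)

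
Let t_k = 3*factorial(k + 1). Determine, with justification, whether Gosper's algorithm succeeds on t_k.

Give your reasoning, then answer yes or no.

No. Not Gosper-summable.

t_(k+1)/t_k = k + 2.
Gosper form: A/B · C(k+1)/C(k) with A=k + 2, B=1, C=1.
Need (k + 2)·f(k+1) − (1)·f(k) = 1.
Bound: deg f ≤ -1.
Bound -1 < 0, so the key equation has no polynomial solution.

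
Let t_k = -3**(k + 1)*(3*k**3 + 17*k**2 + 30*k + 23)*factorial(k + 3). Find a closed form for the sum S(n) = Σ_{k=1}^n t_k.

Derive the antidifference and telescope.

S(n) = -9*3**n*n**2*factorial(n + 4) - 18*3**n*n*factorial(n + 4) - 18*3**n*factorial(n + 4) + 432

r(k) = 3*(3*k**4 + 38*k**3 + 177*k**2 + 365*k + 292)/(3*k**3 + 17*k**2 + 30*k + 23) after simplifying.
Gosper form: A/B · C(k+1)/C(k) with A=3*k + 12, B=1, C=k**3 + 17*k**2/3 + 10*k + 23/3.
Set up (3*k + 12)·f(k+1) − (1)·f(k) − (k**3 + 17*k**2/3 + 10*k + 23/3) = 0.
deg f ≤ 2 (via 1,0,3).
Match coefficients ⇒ f(k) = (k**2 + 1)/3.
Certificate R = B(k−1)f/C = (k**2 + 1)/(3*k**3 + 17*k**2 + 30*k + 23) gives s_k = -3**(k + 1)*(k**2 + 1)*factorial(k + 3).
s_(k+1) − s_k = -3**(k + 1)*(3*k**3 + 17*k**2 + 30*k + 23)*factorial(k + 3) = t_k.
Telescope: S(n) = s_(n+1) − s_(1) = -3**(n + 2)*(n**2 + 2*n + 2)*factorial(n + 4) − (-432) = -9*3**n*n**2*factorial(n + 4) - 18*3**n*n*factorial(n + 4) - 18*3**n*factorial(n + 4) + 432.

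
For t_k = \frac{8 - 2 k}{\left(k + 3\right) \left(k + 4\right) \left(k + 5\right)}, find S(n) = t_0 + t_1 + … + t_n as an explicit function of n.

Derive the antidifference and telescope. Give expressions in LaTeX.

S(n) = \frac{n^{2} + 33 n + 32}{12 \left(n^{2} + 9 n + 20\right)}

r(k) = (k - 3)*(k + 3)/((k - 4)*(k + 6)) after simplifying.
Take A(k)=k + 3, B(k)=k + 6, C(k)=k - 4.
Solve (k + 3)·f(k+1) − (k + 5)·f(k) = k - 4.
Bound: deg f ≤ 2.
A polynomial solution: f(k) = -k*(k + 31)/24.
Certificate R = B(k−1)f/C = -k*(k + 5)*(k + 31)/(24*(k - 4)) gives s_k = k*(k + 31)/(12*(k + 3)*(k + 4)).
Verify: 2*(4 - k)/(k**3 + 12*k**2 + 47*k + 60) matches t_k.
Σ_(k=0)^n t_k = s_(n+1) − s_(0) = ((n**2 + 33*n + 32)/(12*(n**2 + 9*n + 20))) − (0), i.e. (n**2 + 33*n + 32)/(12*(n**2 + 9*n + 20)).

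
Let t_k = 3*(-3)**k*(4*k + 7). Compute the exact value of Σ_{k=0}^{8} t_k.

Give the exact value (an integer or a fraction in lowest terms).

The ratio is 3*(-4*k - 11)/(4*k + 7).
Normal form (A,B,C) = (-3, 1, k + 7/4).
Key eq: (-3)·f(k+1) = (1)·f(k) + (k + 7/4).
Bound: deg f ≤ 1.
Solve for f: f(k) = -(k + 1)/4 (degree 1 ≤ 1).
Certificate R = B(k−1)f/C = -(k + 1)/(4*k + 7) gives s_k = (-3)**(k + 1)*(k + 1).
Δs = 3*(-3)**k*(4*k + 7), as required.
Telescoping: Σ = s_(9) − s_(0) = 590490 − (-3) = 590493.

Σ = 590493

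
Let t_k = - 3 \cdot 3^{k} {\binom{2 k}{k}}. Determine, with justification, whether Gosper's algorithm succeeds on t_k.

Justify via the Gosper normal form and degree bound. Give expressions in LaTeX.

Compute t_(k+1)/t_k: get 6*(2*k + 1)/(k + 1).
Factor: A=12*k + 6; B=k + 1; C=1.
Solve (12*k + 6)·f(k+1) − (k)·f(k) = 1.
d = -1 from the (1,1,0) case.
deg f ≤ -1 is impossible — no certificate.

No — key equation has no polynomial f.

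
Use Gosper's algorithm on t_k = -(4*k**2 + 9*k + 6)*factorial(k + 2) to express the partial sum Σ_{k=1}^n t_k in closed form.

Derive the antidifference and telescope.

Compute t_(k+1)/t_k: get (k + 3)*(9*k + 4*(k + 1)**2 + 15)/(4*k**2 + 9*k + 6).
So A=k + 3 and B=1, with C=k**2 + 9*k/4 + 3/2.
Solve (k + 3)·f(k+1) − (1)·f(k) = k**2 + 9*k/4 + 3/2.
d = 1 from the (1,0,2) case.
Solving with deg f ≤ 1: f(k) = (4*k - 3)/4.
So s_k = (B(k−1)f/C)·t_k = ((4*k - 3)/(4*k**2 + 9*k + 6))·t_k = -(4*k - 3)*factorial(k + 2).
Verify: -(4*k**2 + 9*k + 6)*factorial(k + 2) matches t_k.
Telescope: S(n) = s_(n+1) − s_(1) = -(4*n + 1)*factorial(n + 3) − (-6) = -4*n*factorial(n + 3) - factorial(n + 3) + 6.

S(n) = -4*n*factorial(n + 3) - factorial(n + 3) + 6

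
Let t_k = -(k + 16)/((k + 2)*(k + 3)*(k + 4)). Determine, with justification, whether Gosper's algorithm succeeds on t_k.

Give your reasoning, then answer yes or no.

Yes. s_k = k*(-3*k - 13)/(2*(k + 2)*(k + 3)).

Compute t_(k+1)/t_k: get (k + 2)*(k + 17)/((k + 5)*(k + 16)).
Take A(k)=k + 2, B(k)=k + 5, C(k)=k + 16.
Key eq: (k + 2)·f(k+1) = (k + 4)·f(k) + (k + 16).
Bound: deg f ≤ 2.
Solving with deg f ≤ 2: f(k) = k*(3*k + 13)/2.
So s_k = (B(k−1)f/C)·t_k = (k*(k + 4)*(3*k + 13)/(2*(k + 16)))·t_k = k*(-3*k - 13)/(2*(k + 2)*(k + 3)).
Verify: (-k - 16)/(k**3 + 9*k**2 + 26*k + 24) matches t_k.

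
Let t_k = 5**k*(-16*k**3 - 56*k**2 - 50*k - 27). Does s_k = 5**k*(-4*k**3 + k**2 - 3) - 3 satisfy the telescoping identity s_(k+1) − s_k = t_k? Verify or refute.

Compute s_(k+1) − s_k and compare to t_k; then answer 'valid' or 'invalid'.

valid; difference matches t_k

s_(k+1) = 5**(k + 1)*(-4*(k + 1)**3 + (k + 1)**2 - 3) - 3
s_(k+1) − s_k = 5**k*(-16*k**3 - 56*k**2 - 50*k - 27)
(s_(k+1) − s_k) − t_k = 0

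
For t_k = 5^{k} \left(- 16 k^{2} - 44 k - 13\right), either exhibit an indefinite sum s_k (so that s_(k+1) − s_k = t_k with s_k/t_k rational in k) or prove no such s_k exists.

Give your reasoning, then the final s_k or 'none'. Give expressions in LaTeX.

Step 1: r(k) = 5*(16*k**2 + 76*k + 73)/(16*k**2 + 44*k + 13).
Gosper form: A/B · C(k+1)/C(k) with A=5, B=1, C=k**2 + 11*k/4 + 13/16.
Key eq: (5)·f(k+1) = (1)·f(k) + (k**2 + 11*k/4 + 13/16).
Degrees (0,0,2) ⇒ d ≤ 2.
Match coefficients ⇒ f(k) = (k + 1)*(4*k - 3)/16.
R(k) = B(k−1)·f(k)/C(k) = (k + 1)*(4*k - 3)/(16*k**2 + 44*k + 13); s_k = R·t_k = 5**k*(-4*k**2 - k + 3).
Check: Δs_k = 5**k*(-16*k**2 - 44*k - 13). ✓

s_k = 5^{k} \left(- 4 k^{2} - k + 3\right)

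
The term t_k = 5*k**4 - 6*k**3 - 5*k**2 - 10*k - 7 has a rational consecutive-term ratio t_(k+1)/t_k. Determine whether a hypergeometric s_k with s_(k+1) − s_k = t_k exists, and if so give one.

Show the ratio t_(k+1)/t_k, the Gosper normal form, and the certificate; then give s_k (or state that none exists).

s_k = k*(k**4 - 4*k**3 + 3*k**2 - 4*k - 3)

Ratio r(k) = (5*k**4 + 14*k**3 + 7*k**2 - 18*k - 23)/(5*k**4 - 6*k**3 - 5*k**2 - 10*k - 7).
So A=1 and B=1, with C=k**4 - 6*k**3/5 - k**2 - 2*k - 7/5.
Need (1)·f(k+1) − (1)·f(k) = k**4 - 6*k**3/5 - k**2 - 2*k - 7/5.
d = 5 from the (0,0,4) case.
Match coefficients ⇒ f(k) = k*(k**4 - 4*k**3 + 3*k**2 - 4*k - 3)/5.
Certificate R = B(k−1)f/C = k*(k**4 - 4*k**3 + 3*k**2 - 4*k - 3)/(5*k**4 - 6*k**3 - 5*k**2 - 10*k - 7) gives s_k = k*(k**4 - 4*k**3 + 3*k**2 - 4*k - 3).
Verify: 5*k**4 - 6*k**3 - 5*k**2 - 10*k - 7 matches t_k.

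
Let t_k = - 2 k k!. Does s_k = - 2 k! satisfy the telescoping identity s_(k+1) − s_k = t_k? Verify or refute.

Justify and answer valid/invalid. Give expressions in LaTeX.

valid (s_(k+1) − s_k reduces to t_k)

s_(k+1) = -2*factorial(k + 1)
s_(k+1) − s_k = -2*k*factorial(k)
(s_(k+1) − s_k) − t_k = 0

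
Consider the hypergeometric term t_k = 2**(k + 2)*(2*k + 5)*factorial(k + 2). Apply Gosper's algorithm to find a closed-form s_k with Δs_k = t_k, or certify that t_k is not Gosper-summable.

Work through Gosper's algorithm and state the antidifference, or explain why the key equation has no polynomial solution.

t_(k+1)/t_k = 2*(k + 3)*(2*k + 7)/(2*k + 5).
Factor: A=2*k + 6; B=1; C=k + 5/2.
Solve (2*k + 6)·f(k+1) − (1)·f(k) = k + 5/2.
Degrees (1,0,1) ⇒ d ≤ 0.
Coefficient equations give f(k) = 1/2.
R(k) = B(k−1)·f(k)/C(k) = 1/(2*k + 5); s_k = R·t_k = 2**(k + 2)*factorial(k + 2).
Verify: 2**(k + 2)*(2*k + 5)*factorial(k + 2) matches t_k.

s_k = 2**(k + 2)*factorial(k + 2)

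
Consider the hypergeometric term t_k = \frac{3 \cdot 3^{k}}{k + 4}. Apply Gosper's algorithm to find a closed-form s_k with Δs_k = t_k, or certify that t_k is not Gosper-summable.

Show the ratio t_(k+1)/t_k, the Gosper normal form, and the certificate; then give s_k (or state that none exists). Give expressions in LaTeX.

not Gosper-summable; s_k does not exist

r(k) = 3*(k + 4)/(k + 5) after simplifying.
Factor: A=3*k + 12; B=k + 5; C=1.
f must satisfy (3*k + 12)·f(k+1) − (k + 4)·f(k) = 1.
From deg A=1, deg B=1, deg C=0: d=-1.
Bound -1 < 0, so the key equation has no polynomial solution.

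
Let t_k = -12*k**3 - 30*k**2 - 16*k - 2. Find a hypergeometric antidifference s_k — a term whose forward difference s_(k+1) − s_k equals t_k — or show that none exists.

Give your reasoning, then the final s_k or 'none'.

Ratio r(k) = (6*k**3 + 33*k**2 + 56*k + 30)/(6*k**3 + 15*k**2 + 8*k + 1).
Factor: A=1; B=1; C=k**3 + 5*k**2/2 + 4*k/3 + 1/6.
Set up (1)·f(k+1) − (1)·f(k) − (k**3 + 5*k**2/2 + 4*k/3 + 1/6) = 0.
Bound: deg f ≤ 4.
Coefficient equations give f(k) = k*(3*k**3 + 4*k**2 - 4*k - 1)/12.
Certificate R = B(k−1)f/C = k*(3*k**3 + 4*k**2 - 4*k - 1)/(2*(2*k + 1)*(3*k**2 + 6*k + 1)) gives s_k = k*(-3*k**3 - 4*k**2 + 4*k + 1).
Δs = -12*k**3 - 30*k**2 - 16*k - 2, as required.

s_k = k*(-3*k**3 - 4*k**2 + 4*k + 1)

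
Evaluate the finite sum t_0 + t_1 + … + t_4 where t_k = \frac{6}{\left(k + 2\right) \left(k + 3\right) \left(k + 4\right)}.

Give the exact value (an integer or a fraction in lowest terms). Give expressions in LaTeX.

r(k) = (k + 2)/(k + 5) after simplifying.
So A=k + 2 and B=k + 5, with C=1.
Key eq: (k + 2)·f(k+1) = (k + 4)·f(k) + (1).
From deg A=1, deg B=1, deg C=0: d=2.
Coefficient equations give f(k) = k*(k + 5)/12.
So s_k = (B(k−1)f/C)·t_k = (k*(k + 4)*(k + 5)/12)·t_k = k*(k + 5)/(2*(k + 2)*(k + 3)).
Check: Δs_k = 6/(k**3 + 9*k**2 + 26*k + 24). ✓
Σ_(k=0)^(4) t_k = s_(5) − s_(0) = 25/56 − (0) = 25/56.

Σ = 25/56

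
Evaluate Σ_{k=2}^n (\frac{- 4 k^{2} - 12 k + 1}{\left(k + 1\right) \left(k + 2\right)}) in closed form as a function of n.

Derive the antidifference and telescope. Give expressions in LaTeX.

S(n) = \frac{- 4 n^{2} - n + 5}{n + 2}

Compute t_(k+1)/t_k: get (k + 1)*(12*k + 4*(k + 1)**2 + 11)/((k + 3)*(4*k**2 + 12*k - 1)).
A = k + 1, B = k + 3, C = k**2 + 3*k - 1/4.
Need (k + 1)·f(k+1) − (k + 2)·f(k) = k**2 + 3*k - 1/4.
Bound: deg f ≤ 2.
Solve for f: f(k) = k*(4*k - 5)/4 (degree 2 ≤ 2).
Get s_k = R·t_k = k*(5 - 4*k)/(k + 1) with R(k) = B(k−1)f(k)/C(k) = k*(k + 2)*(4*k - 5)/(4*k**2 + 12*k - 1).
s_(k+1) − s_k = (-4*k**2 - 12*k + 1)/(k**2 + 3*k + 2) = t_k.
Evaluate: s_(n+1) = (-4*n**2 - 3*n + 1)/(n + 2); subtract s_(2) = -2 ⇒ S(n) = (-4*n**2 - n + 5)/(n + 2).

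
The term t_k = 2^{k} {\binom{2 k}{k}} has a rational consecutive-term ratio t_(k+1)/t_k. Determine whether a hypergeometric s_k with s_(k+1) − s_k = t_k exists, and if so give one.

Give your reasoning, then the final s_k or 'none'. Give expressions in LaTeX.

none — t_k is not Gosper-summable

The ratio is 4*(2*k + 1)/(k + 1).
Gosper form: A/B · C(k+1)/C(k) with A=8*k + 4, B=k + 1, C=1.
Set up (8*k + 4)·f(k+1) − (k)·f(k) − (1) = 0.
From deg A=1, deg B=1, deg C=0: d=-1.
deg f ≤ -1 is impossible — no certificate.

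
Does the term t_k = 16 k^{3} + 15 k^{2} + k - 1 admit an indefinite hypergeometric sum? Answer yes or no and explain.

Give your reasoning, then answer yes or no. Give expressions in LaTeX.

r(k) = (k + 16*(k + 1)**3 + 15*(k + 1)**2)/(16*k**3 + 15*k**2 + k - 1) after simplifying.
Gosper form: A/B · C(k+1)/C(k) with A=1, B=1, C=k**3 + 15*k**2/16 + k/16 - 1/16.
Set up (1)·f(k+1) − (1)·f(k) − (k**3 + 15*k**2/16 + k/16 - 1/16) = 0.
Bound: deg f ≤ 4.
Match coefficients ⇒ f(k) = k*(4*k**3 - 3*k**2 - 3*k + 1)/16.
So s_k = (B(k−1)f/C)·t_k = (k*(4*k**3 - 3*k**2 - 3*k + 1)/(16*k**3 + 15*k**2 + k - 1))·t_k = k*(4*k**3 - 3*k**2 - 3*k + 1).
Verify: 16*k**3 + 15*k**2 + k - 1 matches t_k.

Yes. s_k = k \left(4 k^{3} - 3 k^{2} - 3 k + 1\right).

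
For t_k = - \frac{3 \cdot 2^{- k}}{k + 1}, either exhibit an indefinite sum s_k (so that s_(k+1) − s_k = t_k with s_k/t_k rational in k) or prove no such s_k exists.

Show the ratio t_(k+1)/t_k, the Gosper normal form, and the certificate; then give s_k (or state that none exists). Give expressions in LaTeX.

r(k) = (k + 1)/(2*(k + 2)) after simplifying.
Gosper form: A/B · C(k+1)/C(k) with A=k/2 + 1/2, B=k + 2, C=1.
Need (k/2 + 1/2)·f(k+1) − (k + 1)·f(k) = 1.
From deg A=1, deg B=1, deg C=0: d=-1.
deg f ≤ -1 is impossible — no certificate.

not Gosper-summable; s_k does not exist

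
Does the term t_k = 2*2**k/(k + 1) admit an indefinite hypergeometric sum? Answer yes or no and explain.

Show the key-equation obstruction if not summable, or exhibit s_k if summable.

No — key equation has no polynomial f.

Step 1: r(k) = 2*(k + 1)/(k + 2).
Gosper form: A/B · C(k+1)/C(k) with A=2*k + 2, B=k + 2, C=1.
Key eq: (2*k + 2)·f(k+1) = (k + 1)·f(k) + (1).
Degrees (1,1,0) ⇒ d ≤ -1.
Bound -1 < 0, so the key equation has no polynomial solution.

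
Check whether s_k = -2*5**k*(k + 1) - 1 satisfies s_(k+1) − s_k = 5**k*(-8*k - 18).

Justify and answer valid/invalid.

valid; difference matches t_k

s_(k+1) = -10*5**k*(k + 2) - 1
s_(k+1) − s_k = 5**k*(-8*k - 18)
(s_(k+1) − s_k) − t_k = 0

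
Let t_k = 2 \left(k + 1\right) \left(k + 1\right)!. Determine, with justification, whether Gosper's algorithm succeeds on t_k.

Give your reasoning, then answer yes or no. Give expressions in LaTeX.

t_(k+1)/t_k = (k + 2)**2/(k + 1).
Take A(k)=k + 2, B(k)=1, C(k)=k + 1.
Set up (k + 2)·f(k+1) − (1)·f(k) − (k + 1) = 0.
Bound: deg f ≤ 0.
Coefficient equations give f(k) = 1.
So s_k = (B(k−1)f/C)·t_k = (1/(k + 1))·t_k = 2*factorial(k + 1).
Δs = 2*(k + 1)*factorial(k + 1), as required.

Yes. s_k = 2 \left(k + 1\right)!.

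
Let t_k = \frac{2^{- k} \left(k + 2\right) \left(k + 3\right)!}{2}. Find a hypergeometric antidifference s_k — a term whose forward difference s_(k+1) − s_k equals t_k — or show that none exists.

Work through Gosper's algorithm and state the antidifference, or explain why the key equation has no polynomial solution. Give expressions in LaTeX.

s_k = 2^{- k} \left(k + 3\right)!

t_(k+1)/t_k = (k + 3)*(k + 4)/(2*(k + 2)).
Normal form (A,B,C) = (k/2 + 2, 1, k + 2).
Key eq: (k/2 + 2)·f(k+1) = (1)·f(k) + (k + 2).
Bound: deg f ≤ 0.
Match coefficients ⇒ f(k) = 2.
Certificate R = B(k−1)f/C = 2/(k + 2) gives s_k = factorial(k + 3)/2**k.
Δs = (k + 2)*factorial(k + 3)/(2*2**k), as required.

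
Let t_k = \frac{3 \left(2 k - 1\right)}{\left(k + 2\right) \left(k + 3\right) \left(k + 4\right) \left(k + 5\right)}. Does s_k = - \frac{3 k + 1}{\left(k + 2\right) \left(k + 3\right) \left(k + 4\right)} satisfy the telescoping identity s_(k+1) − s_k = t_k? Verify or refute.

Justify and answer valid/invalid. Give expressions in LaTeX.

s_(k+1) = (-3*k - 4)/((k + 3)*(k + 4)*(k + 5))
s_(k+1) − s_k = 3*(2*k - 1)/(k**4 + 14*k**3 + 71*k**2 + 154*k + 120)
(s_(k+1) − s_k) − t_k = 0

Valid: the claim telescopes to t_k.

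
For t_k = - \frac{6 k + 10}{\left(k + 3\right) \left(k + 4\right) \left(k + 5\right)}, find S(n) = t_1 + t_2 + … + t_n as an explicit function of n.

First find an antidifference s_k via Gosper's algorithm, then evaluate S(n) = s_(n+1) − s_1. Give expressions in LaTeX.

S(n) = \frac{n \left(- n - 3\right)}{n^{2} + 9 n + 20}

Step 1: r(k) = (k + 3)*(3*k + 8)/((k + 6)*(3*k + 5)).
Take A(k)=k + 3, B(k)=k + 6, C(k)=k + 5/3.
Key eq: (k + 3)·f(k+1) = (k + 5)·f(k) + (k + 5/3).
deg f ≤ 2 (via 1,1,1).
A polynomial solution: f(k) = k*(7*k + 13)/36.
So s_k = (B(k−1)f/C)·t_k = (k*(k + 5)*(7*k + 13)/(12*(3*k + 5)))·t_k = -k*(7*k + 13)/(6*(k + 3)*(k + 4)).
Verify: 2*(-3*k - 5)/(k**3 + 12*k**2 + 47*k + 60) matches t_k.
Σ_(k=1)^n t_k = s_(n+1) − s_(1) = ((-7*n**2 - 27*n - 20)/(6*(n**2 + 9*n + 20))) − (-1/6), i.e. n*(-n - 3)/(n**2 + 9*n + 20).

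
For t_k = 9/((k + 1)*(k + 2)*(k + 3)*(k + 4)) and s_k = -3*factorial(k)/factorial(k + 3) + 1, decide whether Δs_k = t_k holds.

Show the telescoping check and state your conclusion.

Valid — Δs_k = t_k.

s_(k+1) = -3*factorial(k + 1)/factorial(k + 4) + 1
s_(k+1) − s_k = 9/((k + 1)*(k + 2)*(k + 3)*(k + 4))
(s_(k+1) − s_k) − t_k = 0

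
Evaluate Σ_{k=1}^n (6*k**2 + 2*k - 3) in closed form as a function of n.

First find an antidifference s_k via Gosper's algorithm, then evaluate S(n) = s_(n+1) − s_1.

Step 1: r(k) = (6*k**2 + 14*k + 5)/(6*k**2 + 2*k - 3).
Factor: A=1; B=1; C=k**2 + k/3 - 1/2.
Need (1)·f(k+1) − (1)·f(k) = k**2 + k/3 - 1/2.
deg f ≤ 3 (via 0,0,2).
Solving with deg f ≤ 3: f(k) = k*(2*k**2 - 2*k - 3)/6.
R(k) = B(k−1)·f(k)/C(k) = k*(2*k**2 - 2*k - 3)/(6*k**2 + 2*k - 3); s_k = R·t_k = k*(2*k**2 - 2*k - 3).
Δs = 6*k**2 + 2*k - 3, as required.
Evaluate: s_(n+1) = 2*n**3 + 4*n**2 - n - 3; subtract s_(1) = -3 ⇒ S(n) = n*(2*n**2 + 4*n - 1).

S(n) = n*(2*n**2 + 4*n - 1)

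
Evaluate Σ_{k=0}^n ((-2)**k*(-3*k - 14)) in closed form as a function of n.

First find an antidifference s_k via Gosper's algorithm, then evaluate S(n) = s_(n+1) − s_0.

Compute t_(k+1)/t_k: get 2*(-3*k - 17)/(3*k + 14).
Gosper form: A/B · C(k+1)/C(k) with A=-2, B=1, C=k + 14/3.
Key eq: (-2)·f(k+1) = (1)·f(k) + (k + 14/3).
deg f ≤ 1 (via 0,0,1).
Solving with deg f ≤ 1: f(k) = -(k + 4)/3.
Get s_k = R·t_k = (-2)**k*(k + 4) with R(k) = B(k−1)f(k)/C(k) = -(k + 4)/(3*k + 14).
Verify: (-2)**k*(-3*k - 14) matches t_k.
Telescope: S(n) = s_(n+1) − s_(0) = (-2)**(n + 1)*(n + 5) − (4) = -2*(-2)**n*n - 10*(-2)**n - 4.

S(n) = -2*(-2)**n*n - 10*(-2)**n - 4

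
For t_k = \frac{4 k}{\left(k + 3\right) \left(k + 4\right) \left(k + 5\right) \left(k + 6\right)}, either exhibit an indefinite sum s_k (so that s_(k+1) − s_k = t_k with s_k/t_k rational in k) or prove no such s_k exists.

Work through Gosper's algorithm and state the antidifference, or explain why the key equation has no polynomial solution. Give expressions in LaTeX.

s_k = \frac{k \left(k^{2} + 12 k - 13\right)}{30 \left(k + 3\right) \left(k + 4\right) \left(k + 5\right)}

The ratio is (k + 1)*(k + 3)/(k*(k + 7)).
Take A(k)=k + 3, B(k)=k + 7, C(k)=k.
Need (k + 3)·f(k+1) − (k + 6)·f(k) = k.
deg f ≤ 3 (via 1,1,1).
Solving with deg f ≤ 3: f(k) = k*(k - 1)*(k + 13)/120.
So s_k = (B(k−1)f/C)·t_k = ((k - 1)*(k + 6)*(k + 13)/120)·t_k = k*(k**2 + 12*k - 13)/(30*(k + 3)*(k + 4)*(k + 5)).
Δs = 4*k/(k**4 + 18*k**3 + 119*k**2 + 342*k + 360), as required.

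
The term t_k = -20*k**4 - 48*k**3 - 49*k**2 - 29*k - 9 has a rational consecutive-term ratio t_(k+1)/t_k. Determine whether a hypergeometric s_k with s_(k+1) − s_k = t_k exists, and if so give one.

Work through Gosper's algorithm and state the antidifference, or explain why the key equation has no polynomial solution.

s_k = k*(-4*k**4 - 2*k**3 + k**2 - 2*k - 2)

The ratio is (20*k**4 + 128*k**3 + 313*k**2 + 351*k + 155)/(20*k**4 + 48*k**3 + 49*k**2 + 29*k + 9).
Take A(k)=1, B(k)=1, C(k)=k**4 + 12*k**3/5 + 49*k**2/20 + 29*k/20 + 9/20.
Set up (1)·f(k+1) − (1)·f(k) − (k**4 + 12*k**3/5 + 49*k**2/20 + 29*k/20 + 9/20) = 0.
Degrees (0,0,4) ⇒ d ≤ 5.
Solving with deg f ≤ 5: f(k) = k*(4*k**4 + 2*k**3 - k**2 + 2*k + 2)/20.
Then R = B(k−1)f/C = k*(4*k**4 + 2*k**3 - k**2 + 2*k + 2)/(20*k**4 + 48*k**3 + 49*k**2 + 29*k + 9), so s_k = R(k)·t_k = k*(-4*k**4 - 2*k**3 + k**2 - 2*k - 2).
Verify: -20*k**4 - 48*k**3 - 49*k**2 - 29*k - 9 matches t_k.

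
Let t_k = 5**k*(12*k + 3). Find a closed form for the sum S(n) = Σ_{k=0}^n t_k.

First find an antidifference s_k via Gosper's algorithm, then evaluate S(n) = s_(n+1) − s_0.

The ratio is 5*(4*k + 5)/(4*k + 1).
Factor: A=5; B=1; C=k + 1/4.
Solve (5)·f(k+1) − (1)·f(k) = k + 1/4.
deg f ≤ 1 (via 0,0,1).
Solving with deg f ≤ 1: f(k) = (k - 1)/4.
Certificate R = B(k−1)f/C = (k - 1)/(4*k + 1) gives s_k = 3*5**k*(k - 1).
Verify: 5**k*(12*k + 3) matches t_k.
Telescope: S(n) = s_(n+1) − s_(0) = 15*5**n*n − (-3) = 15*5**n*n + 3.

S(n) = 15*5**n*n + 3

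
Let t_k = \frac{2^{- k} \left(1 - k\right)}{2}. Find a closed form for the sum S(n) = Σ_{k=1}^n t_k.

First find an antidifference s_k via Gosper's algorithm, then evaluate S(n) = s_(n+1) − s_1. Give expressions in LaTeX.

t_(k+1)/t_k = k/(2*(k - 1)).
Normal form (A,B,C) = (1/2, 1, k - 1).
f must satisfy (1/2)·f(k+1) − (1)·f(k) = k - 1.
Degrees (0,0,1) ⇒ d ≤ 1.
Coefficient equations give f(k) = -2*k.
Certificate R = B(k−1)f/C = -2*k/(k - 1) gives s_k = k/2**k.
Check: Δs_k = (1 - k)/(2*2**k). ✓
Σ_(k=1)^n t_k = s_(n+1) − s_(1) = (2**(-n - 1)*(n + 1)) − (1/2), i.e. 2**(-n - 1)*(-2**n + n + 1).

S(n) = 2^{- n - 1} \left(- 2^{n} + n + 1\right)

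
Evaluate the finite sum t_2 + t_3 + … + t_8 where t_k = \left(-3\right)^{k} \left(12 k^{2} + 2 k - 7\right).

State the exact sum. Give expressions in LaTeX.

Σ = 4054725

t_(k+1)/t_k = 3*(-2*k - 12*(k + 1)**2 + 5)/(12*k**2 + 2*k - 7).
A = -3, B = 1, C = k**2 + k/6 - 7/12.
Need (-3)·f(k+1) − (1)·f(k) = k**2 + k/6 - 7/12.
Degrees (0,0,2) ⇒ d ≤ 2.
Coefficient equations give f(k) = -(3*k**2 - 4*k - 1)/12.
Certificate R = B(k−1)f/C = -(3*k**2 - 4*k - 1)/(12*k**2 + 2*k - 7) gives s_k = (-3)**k*(-3*k**2 + 4*k + 1).
Check: Δs_k = (-3)**k*(12*k**2 + 2*k - 7). ✓
Σ_(k=2)^(8) t_k = s_(9) − s_(2) = 4054698 − (-27) = 4054725.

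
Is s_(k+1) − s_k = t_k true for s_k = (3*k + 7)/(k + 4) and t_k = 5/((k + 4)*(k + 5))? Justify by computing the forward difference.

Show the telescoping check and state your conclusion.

s_(k+1) = (3*k + 10)/(k + 5)
s_(k+1) − s_k = 5/(k**2 + 9*k + 20)
(s_(k+1) − s_k) − t_k = 0

valid (s_(k+1) − s_k reduces to t_k)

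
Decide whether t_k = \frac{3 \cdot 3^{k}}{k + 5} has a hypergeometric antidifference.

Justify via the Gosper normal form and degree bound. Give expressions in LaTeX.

Step 1: r(k) = 3*(k + 5)/(k + 6).
Take A(k)=3*k + 15, B(k)=k + 6, C(k)=1.
f must satisfy (3*k + 15)·f(k+1) − (k + 5)·f(k) = 1.
From deg A=1, deg B=1, deg C=0: d=-1.
Bound -1 < 0, so the key equation has no polynomial solution.

No; the degree bound rules out any f.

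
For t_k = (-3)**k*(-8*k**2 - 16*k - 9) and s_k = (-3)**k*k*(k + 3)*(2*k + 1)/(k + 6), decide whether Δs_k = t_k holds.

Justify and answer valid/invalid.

s_(k+1) = (-3)**(k + 1)*(k + 1)*(k + 4)*(2*k + 3)/(k + 7)
s_(k+1) − s_k = (-3)**k*(-8*k**4 - 96*k**3 - 355*k**2 - 471*k - 216)/(k**2 + 13*k + 42)
(s_(k+1) − s_k) − t_k = 6*(-3)**k*(4*k**3 + 33*k**2 + 53*k + 27)/(k**2 + 13*k + 42)

Invalid: residual 6*(-3)**k*(4*k**3 + 33*k**2 + 53*k + 27)/(k**2 + 13*k + 42) ≠ 0.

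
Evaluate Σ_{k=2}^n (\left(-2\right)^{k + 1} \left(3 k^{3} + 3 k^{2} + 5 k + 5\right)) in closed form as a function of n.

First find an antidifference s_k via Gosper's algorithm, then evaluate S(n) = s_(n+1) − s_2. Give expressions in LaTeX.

r(k) = 2*(-3*k**3 - 12*k**2 - 20*k - 16)/(3*k**3 + 3*k**2 + 5*k + 5) after simplifying.
Factor: A=-2; B=1; C=k**3 + k**2 + 5*k/3 + 5/3.
Set up (-2)·f(k+1) − (1)·f(k) − (k**3 + k**2 + 5*k/3 + 5/3) = 0.
d = 3 from the (0,0,3) case.
Match coefficients ⇒ f(k) = -(k**3 - k**2 + k + 1)/3.
Get s_k = R·t_k = (-2)**(k + 1)*(-k**3 + k**2 - k - 1) with R(k) = B(k−1)f(k)/C(k) = -(k**3 - k**2 + k + 1)/((k + 1)*(3*k**2 + 5)).
Δs = (-2)**(k + 1)*(3*k**3 + 3*k**2 + 5*k + 5), as required.
s_(n+1) = (-2)**(n + 2)*(-n**3 - 2*n**2 - 2*n - 2) and s_(2) = 56, so S(n) = -4*(-2)**n*n**3 - 8*(-2)**n*n**2 - 8*(-2)**n*n - 8*(-2)**n - 56.

S(n) = - 4 \left(-2\right)^{n} n^{3} - 8 \left(-2\right)^{n} n^{2} - 8 \left(-2\right)^{n} n - 8 \left(-2\right)^{n} - 56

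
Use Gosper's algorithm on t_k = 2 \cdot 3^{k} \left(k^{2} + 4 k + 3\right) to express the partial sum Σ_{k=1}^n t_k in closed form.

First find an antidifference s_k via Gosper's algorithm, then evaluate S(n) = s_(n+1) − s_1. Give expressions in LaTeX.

S(n) = 3 \cdot 3^{n} n^{2} + 9 \cdot 3^{n} n + 6 \cdot 3^{n} - 6

Step 1: r(k) = 3*(k**2 + 6*k + 8)/(k**2 + 4*k + 3).
Take A(k)=3, B(k)=1, C(k)=k**2 + 4*k + 3.
Need (3)·f(k+1) − (1)·f(k) = k**2 + 4*k + 3.
Degrees (0,0,2) ⇒ d ≤ 2.
Solve for f: f(k) = k*(k + 1)/2 (degree 2 ≤ 2).
R(k) = B(k−1)·f(k)/C(k) = k/(2*(k + 3)); s_k = R·t_k = 3**k*k*(k + 1).
Check: Δs_k = 2*3**k*(k + 1)*(k + 3). ✓
s_(n+1) = 3**(n + 1)*(n**2 + 3*n + 2) and s_(1) = 6, so S(n) = 3*3**n*n**2 + 9*3**n*n + 6*3**n - 6.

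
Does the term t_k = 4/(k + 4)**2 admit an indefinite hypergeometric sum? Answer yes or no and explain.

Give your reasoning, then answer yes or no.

t_(k+1)/t_k = (k + 4)**2/(k + 5)**2.
Factor: A=k**2 + 8*k + 16; B=k**2 + 10*k + 25; C=1.
Solve (k**2 + 8*k + 16)·f(k+1) − (k**2 + 8*k + 16)·f(k) = 1.
Bound: deg f ≤ 0.
Put f(k) = c0: A·f(k+1) − B(k−1)·f(k) − C = -1; need -1 = 0 — inconsistent ⇒ no f, not summable.

No — key equation has no polynomial f.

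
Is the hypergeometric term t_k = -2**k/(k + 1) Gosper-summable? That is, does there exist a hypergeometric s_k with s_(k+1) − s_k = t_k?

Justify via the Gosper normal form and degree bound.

No; the degree bound rules out any f.

t_(k+1)/t_k = 2*(k + 1)/(k + 2).
A = 2*k + 2, B = k + 2, C = 1.
Solve (2*k + 2)·f(k+1) − (k + 1)·f(k) = 1.
deg f ≤ -1 (via 1,1,0).
d = -1 < 0 ⇒ no nonzero polynomial f; not summable.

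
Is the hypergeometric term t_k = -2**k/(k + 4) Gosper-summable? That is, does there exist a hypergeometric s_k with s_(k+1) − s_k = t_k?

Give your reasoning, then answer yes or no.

No. Not Gosper-summable.

The ratio is 2*(k + 4)/(k + 5).
Take A(k)=2*k + 8, B(k)=k + 5, C(k)=1.
Set up (2*k + 8)·f(k+1) − (k + 4)·f(k) − (1) = 0.
deg f ≤ -1 (via 1,1,0).
d = -1 < 0 ⇒ no nonzero polynomial f; not summable.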